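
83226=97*858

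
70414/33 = 2133 + 25/33 ≈ 2133.76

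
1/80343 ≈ 0.0000124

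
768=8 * 96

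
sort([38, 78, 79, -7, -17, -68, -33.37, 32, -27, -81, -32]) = [-81, -68, -33.37, -32, -27, -17, -7, 32, 38, 78, 79]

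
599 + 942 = 1541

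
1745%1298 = 447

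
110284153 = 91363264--18920889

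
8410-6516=1894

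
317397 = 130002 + 187395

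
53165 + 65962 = 119127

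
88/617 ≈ 0.143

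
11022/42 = 262 + 3/7 ≈ 262.43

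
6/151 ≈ 0.0397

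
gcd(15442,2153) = 1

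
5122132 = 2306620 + 2815512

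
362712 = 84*4318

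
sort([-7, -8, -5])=[-8, -7, -5]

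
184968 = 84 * 2202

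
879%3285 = 879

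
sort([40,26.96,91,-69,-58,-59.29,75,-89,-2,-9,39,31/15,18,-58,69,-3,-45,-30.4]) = [-89,-69,-59.29,-58,-58,-45,-30.4,-9,-3,-2,31/15,18,26.96,39,40,69,75,91]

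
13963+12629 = 26592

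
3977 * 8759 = 34834543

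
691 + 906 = 1597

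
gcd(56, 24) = 8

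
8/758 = 4/379 ≈ 0.0106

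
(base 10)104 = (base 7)206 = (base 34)32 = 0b1101000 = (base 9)125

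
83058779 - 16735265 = 66323514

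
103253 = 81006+22247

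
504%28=0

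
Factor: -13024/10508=-1*2^3*11^1*71^(-1)=-88/71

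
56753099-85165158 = -28412059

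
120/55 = 24/11 ≈ 2.18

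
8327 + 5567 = 13894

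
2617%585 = 277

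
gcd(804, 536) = 268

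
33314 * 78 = 2598492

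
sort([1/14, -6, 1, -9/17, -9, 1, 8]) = [-9, -6, -9/17, 1/14, 1, 1, 8]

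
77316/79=978 + 54/79≈978.68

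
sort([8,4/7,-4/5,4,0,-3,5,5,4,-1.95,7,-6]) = [-6,-3,-1.95,-4/5,0,4/7,4,4,5,5,7,8]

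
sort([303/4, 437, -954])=[-954, 303/4, 437]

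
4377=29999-25622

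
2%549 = 2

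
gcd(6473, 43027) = 1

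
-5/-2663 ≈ 0.00188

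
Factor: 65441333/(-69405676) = -1 * 2^(-2) * 991^(-1) * 17509^(-1) * 65441333^1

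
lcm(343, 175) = 8575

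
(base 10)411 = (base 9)506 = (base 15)1c6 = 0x19b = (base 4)12123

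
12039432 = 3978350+8061082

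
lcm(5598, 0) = 0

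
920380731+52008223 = 972388954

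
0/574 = 0 = 0.00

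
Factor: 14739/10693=3^1*17^1*37^(-1)=51/37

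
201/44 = 4 + 25/44≈4.57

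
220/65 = 3 + 5/13 ≈ 3.38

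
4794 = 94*51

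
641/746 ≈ 0.859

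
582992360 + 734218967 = 1317211327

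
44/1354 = 22/677 ≈ 0.0325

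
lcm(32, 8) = 32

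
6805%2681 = 1443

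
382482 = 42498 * 9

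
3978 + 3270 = 7248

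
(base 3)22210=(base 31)7k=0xed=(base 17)dg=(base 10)237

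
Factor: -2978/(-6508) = 2^(-1)*1489^1*1627^(-1) = 1489/3254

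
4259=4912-653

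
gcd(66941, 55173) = 1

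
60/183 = 20/61 ≈ 0.328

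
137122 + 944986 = 1082108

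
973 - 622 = 351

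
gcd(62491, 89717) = 1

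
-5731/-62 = 92 + 27/62 ≈ 92.44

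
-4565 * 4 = -18260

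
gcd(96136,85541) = 1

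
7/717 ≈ 0.00976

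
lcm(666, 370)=3330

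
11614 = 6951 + 4663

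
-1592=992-2584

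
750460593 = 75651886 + 674808707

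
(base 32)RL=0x375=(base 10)885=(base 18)2D3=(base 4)31311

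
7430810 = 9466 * 785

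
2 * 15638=31276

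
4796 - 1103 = 3693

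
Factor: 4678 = 2^1*2339^1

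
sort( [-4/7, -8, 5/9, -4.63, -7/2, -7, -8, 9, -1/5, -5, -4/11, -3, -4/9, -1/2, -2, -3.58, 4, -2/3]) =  [-8, -8, -7, -5, -4.63, -3.58, -7/2, -3, -2, -2/3, -4/7, -1/2, -4/9, -4/11, -1/5, 5/9, 4, 9]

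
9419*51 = 480369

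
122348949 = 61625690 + 60723259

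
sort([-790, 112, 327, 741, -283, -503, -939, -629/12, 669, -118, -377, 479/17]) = [-939, -790, -503, -377, -283, -118, -629/12, 479/17, 112, 327, 669, 741]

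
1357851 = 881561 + 476290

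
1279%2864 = 1279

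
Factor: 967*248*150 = 2^4*3^1*5^2*31^1*967^1 = 35972400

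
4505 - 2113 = 2392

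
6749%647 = 279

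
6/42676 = 3/21338 ≈ 0.000141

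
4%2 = 0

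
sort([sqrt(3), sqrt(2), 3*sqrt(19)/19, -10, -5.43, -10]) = [-10, -10, -5.43, 3*sqrt(19)/19, sqrt(2), sqrt(3)]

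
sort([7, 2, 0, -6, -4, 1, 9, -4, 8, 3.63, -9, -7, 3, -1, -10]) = [-10, -9, -7, -6, -4, -4, -1, 0, 1, 2, 3, 3.63, 7, 8, 9]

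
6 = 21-15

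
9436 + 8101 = 17537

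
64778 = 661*98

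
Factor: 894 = 2^1*3^1*149^1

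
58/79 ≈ 0.734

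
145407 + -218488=-73081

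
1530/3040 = 153/304 ≈ 0.503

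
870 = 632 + 238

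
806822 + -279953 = 526869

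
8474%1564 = 654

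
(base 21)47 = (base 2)1011011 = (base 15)61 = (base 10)91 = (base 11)83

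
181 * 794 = 143714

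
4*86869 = 347476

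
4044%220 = 84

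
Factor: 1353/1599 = 11^1 * 13^(-1) = 11/13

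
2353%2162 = 191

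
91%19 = 15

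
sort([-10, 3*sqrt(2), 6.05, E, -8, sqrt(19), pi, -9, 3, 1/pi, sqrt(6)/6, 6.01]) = [-10, -9, -8, 1/pi, sqrt(6)/6, E, 3, pi, 3*sqrt(2), sqrt(19), 6.01, 6.05]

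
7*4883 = 34181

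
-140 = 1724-1864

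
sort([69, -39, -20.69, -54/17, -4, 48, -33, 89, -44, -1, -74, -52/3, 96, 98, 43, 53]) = [-74, -44, -39, -33, -20.69, -52/3, -4, -54/17, -1, 43, 48, 53, 69, 89, 96, 98]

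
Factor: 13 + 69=2^1 * 41^1=82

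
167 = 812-645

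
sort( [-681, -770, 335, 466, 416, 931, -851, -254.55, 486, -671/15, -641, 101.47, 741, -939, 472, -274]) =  [-939, -851, -770, -681, -641, -274, -254.55, -671/15, 101.47, 335, 416, 466, 472, 486, 741, 931]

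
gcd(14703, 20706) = 87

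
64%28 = 8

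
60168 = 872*69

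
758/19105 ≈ 0.0397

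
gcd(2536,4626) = 2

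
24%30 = 24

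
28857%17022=11835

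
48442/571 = 84+478/571 ≈ 84.84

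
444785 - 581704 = -136919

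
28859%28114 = 745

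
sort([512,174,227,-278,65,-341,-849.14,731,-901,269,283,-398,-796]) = [-901,-849.14,-796,-398,-341,-278,65,174,227,269,283,512,731]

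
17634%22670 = 17634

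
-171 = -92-79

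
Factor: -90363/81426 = -1*2^(-1)*7^1*13^1*41^(-1) = -91/82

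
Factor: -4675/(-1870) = 2^(-1) * 5^1 = 5/2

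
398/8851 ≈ 0.0450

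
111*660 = 73260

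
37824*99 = 3744576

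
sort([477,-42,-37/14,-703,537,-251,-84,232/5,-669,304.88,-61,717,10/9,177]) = [-703,-669,-251,-84,-61,-42,-37/14,10/9,232/5,177,304.88,477,537,717]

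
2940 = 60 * 49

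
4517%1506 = 1505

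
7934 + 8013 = 15947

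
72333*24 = 1735992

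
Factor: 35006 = 2^1*23^1*761^1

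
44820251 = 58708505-13888254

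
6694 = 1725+4969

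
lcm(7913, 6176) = 253216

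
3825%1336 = 1153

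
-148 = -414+266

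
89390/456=196+7/228 ≈ 196.03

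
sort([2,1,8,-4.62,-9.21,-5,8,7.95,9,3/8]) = [-9.21,-5,-4.62,3/8,1,2,7.95,8,8,9]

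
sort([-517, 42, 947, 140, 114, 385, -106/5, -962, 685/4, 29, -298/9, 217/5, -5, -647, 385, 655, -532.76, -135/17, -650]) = [-962, -650, -647, -532.76, -517, -298/9, -106/5, -135/17, -5, 29, 42, 217/5, 114, 140, 685/4, 385, 385, 655, 947]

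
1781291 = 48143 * 37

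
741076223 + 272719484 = 1013795707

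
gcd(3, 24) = 3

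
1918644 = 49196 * 39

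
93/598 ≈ 0.156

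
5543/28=197 + 27/28 ≈ 197.96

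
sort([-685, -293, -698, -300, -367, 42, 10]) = [-698, -685, -367, -300, -293, 10, 42]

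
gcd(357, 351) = 3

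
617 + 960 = 1577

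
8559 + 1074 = 9633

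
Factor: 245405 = 5^1*49081^1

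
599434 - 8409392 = -7809958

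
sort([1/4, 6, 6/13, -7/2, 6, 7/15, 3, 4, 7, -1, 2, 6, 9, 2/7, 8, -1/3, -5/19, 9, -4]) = [-4, -7/2, -1, -1/3, -5/19, 1/4, 2/7, 6/13, 7/15, 2, 3, 4, 6, 6, 6, 7, 8, 9, 9]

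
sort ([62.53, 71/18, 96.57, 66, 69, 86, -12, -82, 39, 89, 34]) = [-82, -12, 71/18, 34, 39, 62.53, 66, 69, 86, 89, 96.57]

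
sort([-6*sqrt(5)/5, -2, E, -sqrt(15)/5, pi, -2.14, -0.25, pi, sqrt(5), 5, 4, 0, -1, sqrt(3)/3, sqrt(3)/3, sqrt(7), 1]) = [-6*sqrt(5)/5, -2.14, -2, -1, -sqrt(15)/5, -0.25, 0, sqrt(3)/3, sqrt(3)/3, 1, sqrt(5), sqrt(7), E, pi, pi, 4, 5]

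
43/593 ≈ 0.0725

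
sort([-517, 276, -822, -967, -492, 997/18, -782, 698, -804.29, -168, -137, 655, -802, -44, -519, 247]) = [-967, -822, -804.29, -802, -782, -519, -517, -492, -168, -137, -44, 997/18, 247, 276, 655, 698]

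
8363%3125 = 2113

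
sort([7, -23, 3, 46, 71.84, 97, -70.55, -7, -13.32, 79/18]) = [-70.55, -23, -13.32, -7, 3, 79/18, 7, 46, 71.84, 97]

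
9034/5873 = 1 + 3161/5873 ≈ 1.54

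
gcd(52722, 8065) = 1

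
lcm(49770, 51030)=4031370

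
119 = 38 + 81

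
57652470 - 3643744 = 54008726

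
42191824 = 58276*724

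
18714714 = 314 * 59601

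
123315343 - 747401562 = -624086219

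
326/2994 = 163/1497 ≈ 0.109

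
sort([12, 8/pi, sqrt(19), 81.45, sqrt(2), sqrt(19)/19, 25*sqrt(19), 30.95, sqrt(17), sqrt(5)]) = [sqrt(19)/19, sqrt(2), sqrt(5), 8/pi, sqrt(17), sqrt(19), 12, 30.95, 81.45, 25*sqrt(19)]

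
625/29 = 21 + 16/29 ≈ 21.55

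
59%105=59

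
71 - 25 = 46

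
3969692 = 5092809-1123117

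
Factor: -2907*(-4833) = 3^5*17^1*19^1*179^1 = 14049531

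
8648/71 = 121 + 57/71 ≈ 121.80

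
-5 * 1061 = -5305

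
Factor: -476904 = -1 * 2^3 * 3^1 * 31^1 * 641^1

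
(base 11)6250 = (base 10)8283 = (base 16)205b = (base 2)10000001011011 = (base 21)ig9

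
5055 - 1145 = 3910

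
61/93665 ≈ 0.000651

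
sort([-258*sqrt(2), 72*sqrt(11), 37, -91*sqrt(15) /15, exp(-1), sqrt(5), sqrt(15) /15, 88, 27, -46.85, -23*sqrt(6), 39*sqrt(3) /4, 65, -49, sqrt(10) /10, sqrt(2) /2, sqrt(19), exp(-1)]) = [-258*sqrt(2), -23*sqrt(6), -49, -46.85, -91*sqrt(15) /15, sqrt(15) /15, sqrt(10) /10, exp(-1), exp(-1), sqrt(2) /2, sqrt(5), sqrt(19), 39*sqrt(3) /4, 27, 37, 65, 88, 72*sqrt(11)]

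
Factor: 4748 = 2^2 * 1187^1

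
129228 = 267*484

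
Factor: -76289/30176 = -1*2^(-5)*23^(-1)*41^(-1)*76289^1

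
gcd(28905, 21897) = 3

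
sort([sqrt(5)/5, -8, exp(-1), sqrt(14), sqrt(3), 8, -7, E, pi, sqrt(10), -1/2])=[-8, -7, -1/2, exp(-1), sqrt(5)/5, sqrt(3), E, pi, sqrt(10), sqrt(14), 8]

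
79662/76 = 1048 + 7/38 ≈ 1048.18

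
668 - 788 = -120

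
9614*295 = 2836130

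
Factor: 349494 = 2^1*3^1*31^1*1879^1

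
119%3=2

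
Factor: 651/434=2^(-1)*3^1=3/2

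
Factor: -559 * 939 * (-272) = 2^4 * 3^1 * 13^1 * 17^1 * 43^1 * 313^1 = 142773072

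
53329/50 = 1066 + 29/50 = 1066.58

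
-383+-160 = -543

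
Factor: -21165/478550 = -1*2^(-1)*3^1*5^(-1)*83^1*563^(-1) = -249/5630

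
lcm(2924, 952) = 40936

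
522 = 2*261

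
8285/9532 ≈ 0.869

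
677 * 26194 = 17733338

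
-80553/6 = -26851/2 = -13425.50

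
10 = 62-52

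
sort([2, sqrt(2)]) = [sqrt(2), 2]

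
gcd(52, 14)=2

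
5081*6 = 30486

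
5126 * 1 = 5126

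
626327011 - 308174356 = 318152655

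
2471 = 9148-6677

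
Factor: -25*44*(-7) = 2^2*5^2*7^1*11^1 = 7700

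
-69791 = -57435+-12356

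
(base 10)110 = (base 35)35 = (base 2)1101110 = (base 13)86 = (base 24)4e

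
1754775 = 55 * 31905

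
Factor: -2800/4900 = -1*2^2*7^(-1) = -4/7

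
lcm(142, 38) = 2698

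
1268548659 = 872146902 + 396401757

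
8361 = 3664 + 4697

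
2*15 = 30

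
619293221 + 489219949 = 1108513170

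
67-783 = -716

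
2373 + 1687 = 4060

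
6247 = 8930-2683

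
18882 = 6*3147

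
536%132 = 8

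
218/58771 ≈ 0.00371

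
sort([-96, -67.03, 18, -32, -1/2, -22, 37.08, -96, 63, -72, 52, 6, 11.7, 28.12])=[-96, -96, -72, -67.03, -32, -22, -1/2, 6, 11.7, 18, 28.12, 37.08, 52, 63]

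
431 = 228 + 203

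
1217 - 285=932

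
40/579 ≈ 0.0691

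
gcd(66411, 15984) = 9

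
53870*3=161610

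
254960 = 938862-683902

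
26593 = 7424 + 19169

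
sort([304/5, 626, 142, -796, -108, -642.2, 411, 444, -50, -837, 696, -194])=[-837, -796, -642.2, -194, -108, -50, 304/5, 142, 411, 444, 626, 696]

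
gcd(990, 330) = 330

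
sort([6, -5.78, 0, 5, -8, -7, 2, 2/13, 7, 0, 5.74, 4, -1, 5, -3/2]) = [-8, -7, -5.78, -3/2, -1, 0, 0, 2/13, 2, 4, 5, 5, 5.74, 6, 7]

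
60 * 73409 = 4404540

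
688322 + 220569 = 908891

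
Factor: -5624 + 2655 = -1*2969^1 = -2969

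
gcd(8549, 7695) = 1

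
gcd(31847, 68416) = 1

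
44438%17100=10238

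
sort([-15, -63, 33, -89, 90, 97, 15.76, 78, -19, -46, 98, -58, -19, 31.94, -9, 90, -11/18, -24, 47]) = [-89, -63, -58, -46, -24, -19, -19, -15, -9, -11/18, 15.76, 31.94, 33, 47, 78, 90, 90, 97, 98]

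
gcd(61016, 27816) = 8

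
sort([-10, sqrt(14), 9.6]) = [-10, sqrt(14), 9.6]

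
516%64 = 4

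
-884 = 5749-6633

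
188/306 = 94/153 ≈ 0.614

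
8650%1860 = 1210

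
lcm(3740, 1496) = 7480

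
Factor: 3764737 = 61^1*61717^1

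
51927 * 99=5140773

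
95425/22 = 4337 + 1/2 = 4337.50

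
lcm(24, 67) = 1608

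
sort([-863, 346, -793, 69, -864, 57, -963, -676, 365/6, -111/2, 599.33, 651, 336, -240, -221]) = [-963, -864, -863, -793, -676, -240, -221, -111/2, 57, 365/6, 69, 336, 346, 599.33, 651]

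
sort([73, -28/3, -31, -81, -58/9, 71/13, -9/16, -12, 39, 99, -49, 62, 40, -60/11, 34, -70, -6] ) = [-81, -70, -49, -31, -12, -28/3, -58/9, -6, -60/11, -9/16, 71/13, 34, 39, 40, 62, 73, 99] 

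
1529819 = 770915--758904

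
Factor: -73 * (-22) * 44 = 2^3 * 11^2 * 73^1 = 70664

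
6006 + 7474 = 13480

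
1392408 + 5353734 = 6746142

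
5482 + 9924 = 15406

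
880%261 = 97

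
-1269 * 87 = -110403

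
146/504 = 73/252 ≈ 0.290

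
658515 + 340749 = 999264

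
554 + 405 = 959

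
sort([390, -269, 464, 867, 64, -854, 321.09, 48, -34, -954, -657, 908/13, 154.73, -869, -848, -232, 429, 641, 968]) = [-954, -869, -854, -848, -657, -269, -232, -34, 48, 64, 908/13, 154.73, 321.09, 390, 429, 464, 641, 867, 968]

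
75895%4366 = 1673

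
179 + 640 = 819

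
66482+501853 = 568335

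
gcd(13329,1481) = 1481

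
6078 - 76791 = -70713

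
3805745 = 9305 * 409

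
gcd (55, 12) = 1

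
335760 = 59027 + 276733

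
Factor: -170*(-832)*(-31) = -1*2^7*5^1*13^1*17^1*31^1 = -4384640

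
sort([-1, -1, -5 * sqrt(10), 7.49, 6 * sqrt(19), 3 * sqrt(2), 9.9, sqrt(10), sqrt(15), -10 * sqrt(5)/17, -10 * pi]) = [-10 * pi, -5 * sqrt(10), -10 * sqrt(5)/17, -1, -1, sqrt(10), sqrt(15), 3 * sqrt(2), 7.49, 9.9, 6 * sqrt(19)]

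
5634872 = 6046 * 932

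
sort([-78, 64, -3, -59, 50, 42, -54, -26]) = [-78, -59, -54, -26, -3, 42, 50, 64]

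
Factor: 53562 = 2^1*3^1*79^1*113^1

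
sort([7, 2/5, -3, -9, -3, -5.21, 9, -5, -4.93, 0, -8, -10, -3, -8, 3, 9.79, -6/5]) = [-10, -9, -8, -8, -5.21, -5, -4.93, -3, -3, -3, -6/5, 0, 2/5, 3, 7, 9, 9.79]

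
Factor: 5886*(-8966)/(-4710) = 2^1*3^2*5^(-1)*109^1*157^(-1)*4483^1 = 8795646/785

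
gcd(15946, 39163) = 1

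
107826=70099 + 37727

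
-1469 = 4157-5626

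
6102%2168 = 1766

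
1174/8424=587/4212 ≈ 0.139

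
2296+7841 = 10137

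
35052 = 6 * 5842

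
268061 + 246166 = 514227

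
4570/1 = 4570 = 4570.00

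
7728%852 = 60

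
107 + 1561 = 1668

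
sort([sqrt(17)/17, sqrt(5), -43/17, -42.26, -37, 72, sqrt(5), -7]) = [-42.26, -37, -7, -43/17, sqrt(17)/17, sqrt(5), sqrt(5), 72]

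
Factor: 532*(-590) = -1*2^3*5^1*7^1*19^1*59^1 = -313880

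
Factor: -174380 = -1 * 2^2 * 5^1 * 8719^1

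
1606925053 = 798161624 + 808763429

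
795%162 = 147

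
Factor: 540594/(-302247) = -1 * 2^1 * 3^2 * 11^(-1) * 43^(-1) * 47^1 = -846/473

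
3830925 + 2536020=6366945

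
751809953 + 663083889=1414893842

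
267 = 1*267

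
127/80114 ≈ 0.00159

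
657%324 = 9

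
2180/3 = 726 + 2/3 ≈ 726.67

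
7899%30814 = 7899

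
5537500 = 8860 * 625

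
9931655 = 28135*353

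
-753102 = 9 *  (-83678)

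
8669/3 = 2889 + 2/3 ≈ 2889.67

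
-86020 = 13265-99285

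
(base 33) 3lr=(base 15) 12ac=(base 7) 14424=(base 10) 3987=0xf93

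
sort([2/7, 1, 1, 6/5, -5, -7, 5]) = [-7, -5, 2/7, 1, 1, 6/5, 5]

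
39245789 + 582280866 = 621526655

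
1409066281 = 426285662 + 982780619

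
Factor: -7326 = -1 * 2^1 * 3^2 * 11^1 * 37^1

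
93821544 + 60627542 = 154449086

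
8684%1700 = 184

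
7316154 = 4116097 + 3200057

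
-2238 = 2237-4475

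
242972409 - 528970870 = -285998461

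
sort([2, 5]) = [2, 5]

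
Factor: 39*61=3^1*13^1*61^1=2379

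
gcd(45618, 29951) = 1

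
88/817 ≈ 0.108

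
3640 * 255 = 928200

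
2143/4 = 535 + 3/4 = 535.75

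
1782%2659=1782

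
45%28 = 17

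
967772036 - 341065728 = 626706308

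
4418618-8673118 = -4254500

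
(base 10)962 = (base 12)682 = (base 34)sa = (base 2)1111000010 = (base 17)35a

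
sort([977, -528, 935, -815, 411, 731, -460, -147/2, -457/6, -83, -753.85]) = [-815, -753.85, -528, -460, -83, -457/6, -147/2, 411, 731, 935, 977]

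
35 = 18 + 17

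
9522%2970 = 612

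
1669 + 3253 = 4922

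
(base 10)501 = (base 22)10h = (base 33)f6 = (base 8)765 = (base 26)j7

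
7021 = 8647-1626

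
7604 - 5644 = 1960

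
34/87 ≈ 0.391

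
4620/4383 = 1 + 79/1461 ≈ 1.05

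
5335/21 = 254 + 1/21 ≈ 254.05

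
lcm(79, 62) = 4898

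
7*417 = 2919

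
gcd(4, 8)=4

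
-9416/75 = -125 - 41/75≈-125.55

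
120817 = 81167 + 39650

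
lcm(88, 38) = 1672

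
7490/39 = 192 + 2/39≈192.05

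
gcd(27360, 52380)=180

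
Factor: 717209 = 23^1*31183^1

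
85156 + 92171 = 177327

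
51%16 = 3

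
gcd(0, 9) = 9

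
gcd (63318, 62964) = 6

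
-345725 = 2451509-2797234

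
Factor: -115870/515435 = -1 * 2^1 * 11587^1 * 103087^(-1) = -23174/103087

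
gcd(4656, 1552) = 1552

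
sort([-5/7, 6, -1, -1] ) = [-1, -1, -5/7, 6] 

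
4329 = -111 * (-39)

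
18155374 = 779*23306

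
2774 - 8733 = -5959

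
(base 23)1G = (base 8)47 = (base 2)100111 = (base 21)1I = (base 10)39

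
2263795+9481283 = 11745078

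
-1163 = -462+-701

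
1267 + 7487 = 8754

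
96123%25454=19761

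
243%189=54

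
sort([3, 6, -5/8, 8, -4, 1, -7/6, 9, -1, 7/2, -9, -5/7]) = [-9, -4, -7/6, -1, -5/7, -5/8, 1, 3, 7/2, 6, 8, 9]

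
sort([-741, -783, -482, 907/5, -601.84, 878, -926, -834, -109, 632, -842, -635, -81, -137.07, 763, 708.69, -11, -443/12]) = [-926, -842, -834, -783, -741, -635, -601.84, -482, -137.07, -109, -81, -443/12, -11, 907/5, 632, 708.69, 763, 878]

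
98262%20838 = 14910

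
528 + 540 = 1068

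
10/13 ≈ 0.769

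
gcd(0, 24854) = 24854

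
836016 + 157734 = 993750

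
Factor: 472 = 2^3*59^1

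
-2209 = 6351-8560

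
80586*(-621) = -50043906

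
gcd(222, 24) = 6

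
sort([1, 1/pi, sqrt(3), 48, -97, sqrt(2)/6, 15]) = [-97, sqrt(2)/6, 1/pi, 1, sqrt(3), 15, 48]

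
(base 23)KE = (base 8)732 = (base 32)EQ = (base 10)474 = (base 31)F9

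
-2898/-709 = 4 + 62/709 ≈ 4.09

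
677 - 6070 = -5393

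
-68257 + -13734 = -81991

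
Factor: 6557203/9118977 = 3^(-1)*7^(-1)*434237^(-1)*6557203^1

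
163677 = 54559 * 3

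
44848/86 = 22424/43 ≈ 521.49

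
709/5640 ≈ 0.126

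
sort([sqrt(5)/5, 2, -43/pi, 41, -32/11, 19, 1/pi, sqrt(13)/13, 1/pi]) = [-43/pi, -32/11, sqrt(13)/13, 1/pi, 1/pi, sqrt(5)/5, 2, 19, 41]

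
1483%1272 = 211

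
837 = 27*31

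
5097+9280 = 14377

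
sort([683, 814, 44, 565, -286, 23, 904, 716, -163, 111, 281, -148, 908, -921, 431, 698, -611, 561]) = [-921, -611, -286, -163, -148, 23, 44, 111, 281, 431, 561, 565, 683, 698, 716, 814, 904, 908]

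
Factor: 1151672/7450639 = 2^3*7^(-1)*359^1*401^1*1064377^(-1)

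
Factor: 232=2^3*29^1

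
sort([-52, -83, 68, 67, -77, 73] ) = [-83, -77, -52, 67, 68, 73] 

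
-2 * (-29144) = 58288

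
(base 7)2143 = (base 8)1376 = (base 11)637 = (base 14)3ca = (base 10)766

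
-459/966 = -153/322≈-0.475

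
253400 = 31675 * 8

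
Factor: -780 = -1*2^2*3^1*5^1*13^1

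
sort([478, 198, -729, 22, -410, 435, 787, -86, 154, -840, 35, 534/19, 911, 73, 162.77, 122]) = [-840, -729, -410, -86, 22, 534/19, 35, 73, 122, 154, 162.77, 198, 435, 478, 787, 911]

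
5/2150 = 1/430 ≈ 0.00233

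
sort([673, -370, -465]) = [-465, -370, 673]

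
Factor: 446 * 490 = 2^2 * 5^1 * 7^2 * 223^1 = 218540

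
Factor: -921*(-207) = 3^3*23^1*307^1 = 190647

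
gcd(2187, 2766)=3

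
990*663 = 656370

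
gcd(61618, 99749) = 1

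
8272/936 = 8+98/117 ≈ 8.84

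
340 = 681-341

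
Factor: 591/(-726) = -1 * 2^(-1) * 11^(-2) * 197^1 = -197/242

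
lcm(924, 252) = 2772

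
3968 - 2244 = 1724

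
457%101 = 53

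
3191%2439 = 752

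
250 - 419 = -169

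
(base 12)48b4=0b10000000001000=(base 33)7hg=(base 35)6oa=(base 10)8200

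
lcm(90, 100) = 900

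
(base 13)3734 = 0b1111010001001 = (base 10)7817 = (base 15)24b2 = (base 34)6pv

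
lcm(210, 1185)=16590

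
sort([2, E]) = [2, E]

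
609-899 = -290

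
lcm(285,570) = 570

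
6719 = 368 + 6351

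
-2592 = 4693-7285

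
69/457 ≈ 0.151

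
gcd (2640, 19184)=176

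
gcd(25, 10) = 5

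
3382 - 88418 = -85036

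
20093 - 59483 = -39390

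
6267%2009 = 240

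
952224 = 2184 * 436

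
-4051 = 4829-8880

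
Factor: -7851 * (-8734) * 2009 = 2^1 * 3^1 * 7^2 * 11^1 * 41^1 * 397^1 * 2617^1 = 137758403706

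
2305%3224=2305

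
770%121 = 44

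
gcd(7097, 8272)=47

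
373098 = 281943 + 91155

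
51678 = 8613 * 6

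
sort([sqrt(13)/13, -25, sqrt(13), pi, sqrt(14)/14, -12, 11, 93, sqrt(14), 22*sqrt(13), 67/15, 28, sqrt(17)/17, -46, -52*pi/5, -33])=[-46, -33, -52*pi/5, -25, -12, sqrt(17)/17, sqrt(14)/14, sqrt(13)/13, pi, sqrt(13), sqrt(14), 67/15, 11, 28, 22*sqrt(13), 93]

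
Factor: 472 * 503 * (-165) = -1 * 2^3 * 3^1 * 5^1 * 11^1 * 59^1 * 503^1 = -39173640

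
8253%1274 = 609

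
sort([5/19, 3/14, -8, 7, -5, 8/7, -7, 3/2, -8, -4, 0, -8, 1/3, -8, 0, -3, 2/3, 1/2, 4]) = [-8, -8, -8, -8, -7, -5, -4, -3, 0, 0, 3/14, 5/19, 1/3, 1/2, 2/3, 8/7, 3/2, 4, 7]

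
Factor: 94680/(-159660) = -1*2^1*263^1*887^(-1) = -526/887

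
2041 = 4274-2233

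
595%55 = 45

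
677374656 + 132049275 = 809423931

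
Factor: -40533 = -1 * 3^1 * 59^1 * 229^1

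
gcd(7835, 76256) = 1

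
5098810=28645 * 178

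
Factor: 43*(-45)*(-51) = 3^3*5^1*17^1*43^1 = 98685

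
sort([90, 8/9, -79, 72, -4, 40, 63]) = [-79, -4, 8/9, 40, 63, 72, 90]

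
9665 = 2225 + 7440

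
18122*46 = 833612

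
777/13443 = 259/4481 ≈ 0.0578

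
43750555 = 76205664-32455109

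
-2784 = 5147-7931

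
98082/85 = 1153 + 77/85 ≈ 1153.91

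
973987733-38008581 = 935979152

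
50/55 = 10/11 ≈ 0.909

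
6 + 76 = 82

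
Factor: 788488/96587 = 2^3*96587^(-1)*98561^1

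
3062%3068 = 3062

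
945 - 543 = 402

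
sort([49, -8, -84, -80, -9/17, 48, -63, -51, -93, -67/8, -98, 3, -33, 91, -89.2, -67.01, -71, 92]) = [-98, -93, -89.2, -84, -80, -71, -67.01, -63, -51, -33, -67/8, -8, -9/17, 3, 48, 49, 91, 92]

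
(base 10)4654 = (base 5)122104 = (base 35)3ry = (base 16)122e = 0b1001000101110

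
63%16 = 15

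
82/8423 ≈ 0.00974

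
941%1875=941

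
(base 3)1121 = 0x2b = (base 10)43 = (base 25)1i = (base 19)25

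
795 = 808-13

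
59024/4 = 14756 = 14756.00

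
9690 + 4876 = 14566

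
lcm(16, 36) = 144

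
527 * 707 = 372589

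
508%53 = 31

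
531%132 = 3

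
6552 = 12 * 546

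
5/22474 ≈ 0.000222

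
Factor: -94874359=-1*307^1*309037^1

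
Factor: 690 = 2^1*3^1*5^1*23^1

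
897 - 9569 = -8672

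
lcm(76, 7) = 532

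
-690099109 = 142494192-832593301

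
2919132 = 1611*1812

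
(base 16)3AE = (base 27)17O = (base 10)942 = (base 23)1HM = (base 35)QW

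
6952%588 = 484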